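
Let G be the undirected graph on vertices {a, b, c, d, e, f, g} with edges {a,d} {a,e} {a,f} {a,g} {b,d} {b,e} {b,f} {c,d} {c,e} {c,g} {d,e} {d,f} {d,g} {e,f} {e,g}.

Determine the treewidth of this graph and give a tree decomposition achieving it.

Treewidth 3.
Bags: B1 = {a, d, e, f}  B2 = {a, d, e, g}  B3 = {b, d, e, f}  B4 = {c, d, e, g}
Tree: B1–B2, B1–B3, B2–B4

Every bag has size at most 4, so the width is 4 − 1 = 3 and tw(G) ≤ 3. Conversely, {c, d, e, g} is a clique of size 4, and the vertices of any clique must share a bag in every tree decomposition; so some bag has ≥ 4 vertices and tw(G) ≥ 3. The upper and lower bounds meet at 3, so that is the treewidth.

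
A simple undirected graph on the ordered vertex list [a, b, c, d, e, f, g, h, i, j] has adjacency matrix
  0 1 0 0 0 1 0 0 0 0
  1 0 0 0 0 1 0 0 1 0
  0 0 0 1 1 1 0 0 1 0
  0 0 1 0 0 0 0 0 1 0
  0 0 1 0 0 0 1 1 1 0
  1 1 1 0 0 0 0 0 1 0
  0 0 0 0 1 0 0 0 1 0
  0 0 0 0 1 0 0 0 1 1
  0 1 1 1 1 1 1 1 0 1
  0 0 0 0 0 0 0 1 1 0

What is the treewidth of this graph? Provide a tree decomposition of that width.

The largest bag has 3 vertices, giving width 2; this decomposition certifies tw(G) ≤ 2. Conversely, {a, b, f} is a clique of size 3, and the vertices of any clique must share a bag in every tree decomposition; so some bag has ≥ 3 vertices and tw(G) ≥ 2. Combining the bounds, tw(G) = 2.

Treewidth 2.
One optimal decomposition is:
Bags: B1 = {h, i, j}  B2 = {e, h, i}  B3 = {c, e, i}  B4 = {c, d, i}  B5 = {e, g, i}  B6 = {c, f, i}  B7 = {b, f, i}  B8 = {a, b, f}
Tree: B1–B2, B2–B3, B3–B4, B3–B5, B4–B6, B6–B7, B7–B8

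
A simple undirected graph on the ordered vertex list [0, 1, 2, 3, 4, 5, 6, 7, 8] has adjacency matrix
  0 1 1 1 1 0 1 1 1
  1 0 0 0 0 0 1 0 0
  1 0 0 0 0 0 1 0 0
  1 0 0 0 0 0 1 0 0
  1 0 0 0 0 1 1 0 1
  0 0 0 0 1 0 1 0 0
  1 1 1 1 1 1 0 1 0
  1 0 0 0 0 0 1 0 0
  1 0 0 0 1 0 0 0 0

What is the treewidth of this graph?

A width-2 tree decomposition is:
Bags: B1 = {0, 4, 6}  B2 = {0, 4, 8}  B3 = {0, 2, 6}  B4 = {0, 6, 7}  B5 = {0, 3, 6}  B6 = {4, 5, 6}  B7 = {0, 1, 6}
Tree: B1–B2, B1–B3, B3–B4, B3–B5, B1–B6, B3–B7
Each bag holds 3 vertices, so the decomposition has width 2, which upper-bounds the treewidth. For the lower bound, the 3 vertices {0, 4, 8} are pairwise adjacent, and any tree decomposition puts a clique entirely inside one bag — forcing width ≥ 2. Combining the bounds, tw(G) = 2.

2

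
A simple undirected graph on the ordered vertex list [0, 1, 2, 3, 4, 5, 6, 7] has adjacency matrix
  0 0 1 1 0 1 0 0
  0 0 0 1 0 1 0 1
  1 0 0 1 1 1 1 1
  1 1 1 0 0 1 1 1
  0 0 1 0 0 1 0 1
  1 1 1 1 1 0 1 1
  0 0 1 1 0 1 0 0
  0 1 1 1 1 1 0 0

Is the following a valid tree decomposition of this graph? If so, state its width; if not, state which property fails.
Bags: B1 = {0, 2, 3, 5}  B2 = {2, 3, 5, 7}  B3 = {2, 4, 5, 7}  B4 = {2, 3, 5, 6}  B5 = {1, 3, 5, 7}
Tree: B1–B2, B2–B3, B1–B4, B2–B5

Yes; width 3.

Vertex coverage: the bags together contain {0, 1, 2, 3, 4, 5, 6, 7}, the full vertex set. Edge coverage: each edge of G has both endpoints in at least one bag. Running intersection: for every vertex, the bags containing it form a connected subtree. All three properties hold, so this is a valid tree decomposition of width max|bag| − 1 = 3, and hence tw(G) ≤ 3.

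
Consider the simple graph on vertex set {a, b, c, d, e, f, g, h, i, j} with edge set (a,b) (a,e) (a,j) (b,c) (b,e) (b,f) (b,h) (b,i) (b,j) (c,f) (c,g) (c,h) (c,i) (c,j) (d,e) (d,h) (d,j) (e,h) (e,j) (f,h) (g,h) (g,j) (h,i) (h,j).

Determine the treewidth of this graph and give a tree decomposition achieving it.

Treewidth 3.
Bags: B1 = {b, c, h, i}  B2 = {b, c, h, j}  B3 = {b, c, f, h}  B4 = {b, e, h, j}  B5 = {d, e, h, j}  B6 = {c, g, h, j}  B7 = {a, b, e, j}
Tree: B1–B2, B1–B3, B2–B4, B4–B5, B2–B6, B4–B7

Each bag holds 4 vertices, so the decomposition has width 3, which upper-bounds the treewidth. On the other hand G contains the 4-clique {d, e, h, j}. A clique must lie in a single bag of any decomposition, so no decomposition can have width below 3. Hence tw(G) = 3 exactly.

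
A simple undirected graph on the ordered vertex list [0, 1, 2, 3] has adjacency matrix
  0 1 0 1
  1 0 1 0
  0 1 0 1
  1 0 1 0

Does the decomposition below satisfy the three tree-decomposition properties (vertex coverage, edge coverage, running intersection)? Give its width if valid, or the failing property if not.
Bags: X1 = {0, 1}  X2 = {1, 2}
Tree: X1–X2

A tree decomposition must satisfy three properties: every vertex lies in some bag; for every edge, both endpoints lie together in some bag; and for every vertex, the bags containing it form a connected subtree. Here vertex 3 appears in no bag, so the decomposition is invalid.

No — vertex 3 appears in no bag.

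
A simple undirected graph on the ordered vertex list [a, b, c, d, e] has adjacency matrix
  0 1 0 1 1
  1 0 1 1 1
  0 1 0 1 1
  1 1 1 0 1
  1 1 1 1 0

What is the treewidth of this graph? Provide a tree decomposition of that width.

Every bag has size at most 4, so the width is 4 − 1 = 3 and tw(G) ≤ 3. Conversely, {b, c, d, e} is a clique of size 4, and the vertices of any clique must share a bag in every tree decomposition; so some bag has ≥ 4 vertices and tw(G) ≥ 3. The upper and lower bounds meet at 3, so that is the treewidth.

Treewidth 3.
One optimal decomposition is:
Bags: B1 = {b, c, d, e}  B2 = {a, b, d, e}
Tree: B1–B2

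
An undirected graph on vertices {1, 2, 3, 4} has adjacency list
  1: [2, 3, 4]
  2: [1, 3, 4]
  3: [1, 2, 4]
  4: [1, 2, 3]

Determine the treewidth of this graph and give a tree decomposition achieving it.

Treewidth 3.
Bags: B1 = {1, 2, 3, 4}
Tree: (single bag)

With just one bag of size 4, the width is 4 − 1 = 3, so tw(G) ≤ 3. On the other hand G contains the 4-clique {1, 2, 3, 4}. A clique must lie in a single bag of any decomposition, so no decomposition can have width below 3. Combining the bounds, tw(G) = 3.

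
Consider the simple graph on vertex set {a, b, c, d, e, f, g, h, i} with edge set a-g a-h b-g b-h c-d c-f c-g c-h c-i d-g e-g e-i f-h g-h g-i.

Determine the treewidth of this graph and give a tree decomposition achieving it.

Treewidth 2.
One such decomposition:
Bags: B1 = {c, d, g}  B2 = {c, g, h}  B3 = {c, g, i}  B4 = {e, g, i}  B5 = {a, g, h}  B6 = {c, f, h}  B7 = {b, g, h}
Tree: B1–B2, B1–B3, B3–B4, B2–B5, B2–B6, B5–B7

The largest bag has 3 vertices, giving width 2; this decomposition certifies tw(G) ≤ 2. Conversely, {c, d, g} is a clique of size 3, and the vertices of any clique must share a bag in every tree decomposition; so some bag has ≥ 3 vertices and tw(G) ≥ 2. Hence tw(G) = 2 exactly.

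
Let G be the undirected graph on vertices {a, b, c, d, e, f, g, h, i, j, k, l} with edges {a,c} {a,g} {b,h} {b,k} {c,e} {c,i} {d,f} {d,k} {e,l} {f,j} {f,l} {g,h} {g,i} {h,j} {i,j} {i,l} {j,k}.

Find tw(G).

A width-3 tree decomposition is:
Bags: B1 = {a, c, e, l}  B2 = {a, c, i, l}  B3 = {a, g, i, l}  B4 = {f, g, i, l}  B5 = {f, g, i, j}  B6 = {f, g, h, j}  B7 = {d, f, h, j}  B8 = {d, h, j, k}  B9 = {b, d, h, k}
Tree: B1–B2, B2–B3, B3–B4, B4–B5, B5–B6, B6–B7, B7–B8, B8–B9
The largest bag has 4 vertices, giving width 3; this decomposition certifies tw(G) ≤ 3. For the lower bound: the 4 vertex sets {a,c,e}, {l}, {i}, {f,g,h,j} are disjoint, each induces a connected subgraph, and every pair is joined by at least one edge of G. Contracting each set to a single vertex therefore yields K_{4} as a minor, and since treewidth is minor-monotone, tw(G) ≥ tw(K_{4}) = 3. Combining the bounds, tw(G) = 3.

3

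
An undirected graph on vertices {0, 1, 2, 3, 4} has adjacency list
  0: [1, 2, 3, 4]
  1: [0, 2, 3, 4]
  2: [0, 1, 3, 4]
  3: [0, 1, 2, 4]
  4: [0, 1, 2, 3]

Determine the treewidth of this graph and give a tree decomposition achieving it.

Treewidth 4.
Bags: B1 = {0, 1, 2, 3, 4}
Tree: (single bag)

With just one bag of size 5, the width is 5 − 1 = 4, so tw(G) ≤ 4. On the other hand G contains the 5-clique {0, 1, 2, 3, 4}. A clique must lie in a single bag of any decomposition, so no decomposition can have width below 4. Combining the bounds, tw(G) = 4.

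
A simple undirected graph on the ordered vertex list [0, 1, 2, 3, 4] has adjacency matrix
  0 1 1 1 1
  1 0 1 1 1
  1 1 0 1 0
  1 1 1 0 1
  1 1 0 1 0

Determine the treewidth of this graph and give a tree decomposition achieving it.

Treewidth 3.
Bags: B1 = {0, 1, 2, 3}  B2 = {0, 1, 3, 4}
Tree: B1–B2

Each bag holds 4 vertices, so the decomposition has width 3, which upper-bounds the treewidth. Conversely, {0, 1, 2, 3} is a clique of size 4, and the vertices of any clique must share a bag in every tree decomposition; so some bag has ≥ 4 vertices and tw(G) ≥ 3. Therefore the treewidth is 3.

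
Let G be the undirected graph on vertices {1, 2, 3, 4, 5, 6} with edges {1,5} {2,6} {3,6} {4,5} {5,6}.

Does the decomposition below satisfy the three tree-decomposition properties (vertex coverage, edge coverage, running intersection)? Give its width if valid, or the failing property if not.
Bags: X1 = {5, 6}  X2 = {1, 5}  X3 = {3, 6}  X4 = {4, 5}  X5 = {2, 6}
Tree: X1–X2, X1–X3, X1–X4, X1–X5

Yes; width 1.

Vertex coverage: the bags together contain {1, 2, 3, 4, 5, 6}, the full vertex set. Edge coverage: each edge of G has both endpoints in at least one bag. Running intersection: for every vertex, the bags containing it form a connected subtree. All three properties hold, so this is a valid tree decomposition of width max|bag| − 1 = 1, and hence tw(G) ≤ 1.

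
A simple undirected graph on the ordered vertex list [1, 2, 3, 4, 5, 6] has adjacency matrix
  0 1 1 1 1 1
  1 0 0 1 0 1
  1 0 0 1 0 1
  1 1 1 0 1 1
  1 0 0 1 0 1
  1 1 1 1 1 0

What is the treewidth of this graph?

A width-3 tree decomposition is:
Bags: B1 = {1, 4, 5, 6}  B2 = {1, 3, 4, 6}  B3 = {1, 2, 4, 6}
Tree: B1–B2, B1–B3
Every bag has size at most 4, so the width is 4 − 1 = 3 and tw(G) ≤ 3. For the lower bound, the 4 vertices {1, 2, 4, 6} are pairwise adjacent, and any tree decomposition puts a clique entirely inside one bag — forcing width ≥ 3. Combining the bounds, tw(G) = 3.

3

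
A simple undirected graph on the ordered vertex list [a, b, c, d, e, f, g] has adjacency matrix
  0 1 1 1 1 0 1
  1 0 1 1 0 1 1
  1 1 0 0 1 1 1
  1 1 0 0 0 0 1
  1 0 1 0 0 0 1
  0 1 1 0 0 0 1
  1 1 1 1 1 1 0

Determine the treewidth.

A width-3 tree decomposition is:
Bags: B1 = {b, c, f, g}  B2 = {a, b, c, g}  B3 = {a, b, d, g}  B4 = {a, c, e, g}
Tree: B1–B2, B2–B3, B2–B4
Each bag holds 4 vertices, so the decomposition has width 3, which upper-bounds the treewidth. Conversely, {a, c, e, g} is a clique of size 4, and the vertices of any clique must share a bag in every tree decomposition; so some bag has ≥ 4 vertices and tw(G) ≥ 3. Combining the bounds, tw(G) = 3.

3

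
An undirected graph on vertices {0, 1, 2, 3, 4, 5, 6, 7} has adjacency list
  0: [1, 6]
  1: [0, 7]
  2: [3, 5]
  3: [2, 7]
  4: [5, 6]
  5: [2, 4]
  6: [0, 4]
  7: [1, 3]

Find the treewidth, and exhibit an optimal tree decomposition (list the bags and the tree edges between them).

The largest bag has 3 vertices, giving width 2; this decomposition certifies tw(G) ≤ 2. Since 0–6–4–5–2–3–7–1–0 is a cycle in G, G is not acyclic. Forests are exactly the graphs of treewidth ≤ 1, so tw(G) ≥ 2. Combining the bounds, tw(G) = 2.

Treewidth 2.
One such decomposition:
Bags: B1 = {0, 4, 6}  B2 = {0, 4, 5}  B3 = {0, 2, 5}  B4 = {0, 2, 3}  B5 = {0, 3, 7}  B6 = {0, 1, 7}
Tree: B1–B2, B2–B3, B3–B4, B4–B5, B5–B6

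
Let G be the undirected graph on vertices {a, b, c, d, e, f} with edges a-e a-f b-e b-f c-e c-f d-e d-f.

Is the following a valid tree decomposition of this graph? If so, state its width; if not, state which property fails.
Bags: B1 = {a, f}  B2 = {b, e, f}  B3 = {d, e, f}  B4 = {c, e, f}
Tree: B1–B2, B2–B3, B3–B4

No — edge (e,a) lies in no bag.

A tree decomposition must satisfy three properties: every vertex lies in some bag; for every edge, both endpoints lie together in some bag; and for every vertex, the bags containing it form a connected subtree. Here edge (e,a) lies in no bag, so the decomposition is invalid.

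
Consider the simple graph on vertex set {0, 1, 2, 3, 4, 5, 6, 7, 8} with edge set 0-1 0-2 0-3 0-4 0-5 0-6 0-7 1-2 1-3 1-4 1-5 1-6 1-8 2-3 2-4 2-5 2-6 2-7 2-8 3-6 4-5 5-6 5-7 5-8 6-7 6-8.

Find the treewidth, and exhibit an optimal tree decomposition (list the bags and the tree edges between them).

Each bag holds 5 vertices, so the decomposition has width 4, which upper-bounds the treewidth. On the other hand G contains the 5-clique {0, 1, 2, 3, 6}. A clique must lie in a single bag of any decomposition, so no decomposition can have width below 4. The upper and lower bounds meet at 4, so that is the treewidth.

Treewidth 4.
One optimal decomposition is:
Bags: B1 = {0, 1, 2, 5, 6}  B2 = {1, 2, 5, 6, 8}  B3 = {0, 1, 2, 4, 5}  B4 = {0, 1, 2, 3, 6}  B5 = {0, 2, 5, 6, 7}
Tree: B1–B2, B1–B3, B1–B4, B1–B5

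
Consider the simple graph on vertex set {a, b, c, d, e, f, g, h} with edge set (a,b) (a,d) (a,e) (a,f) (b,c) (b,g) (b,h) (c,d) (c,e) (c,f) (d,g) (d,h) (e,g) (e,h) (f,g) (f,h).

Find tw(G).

4

A width-4 tree decomposition is:
Bags: B1 = {a, b, c, g, h}  B2 = {a, c, f, g, h}  B3 = {a, c, d, g, h}  B4 = {a, c, e, g, h}
Tree: B1–B2, B2–B3, B3–B4
Every bag has size at most 5, so the width is 5 − 1 = 4 and tw(G) ≤ 4. For the lower bound: the 5 vertex sets {b,h}, {a,f}, {c,d}, {g}, {e} are disjoint, each induces a connected subgraph, and every pair is joined by at least one edge of G. Contracting each set to a single vertex therefore yields K_{5} as a minor, and since treewidth is minor-monotone, tw(G) ≥ tw(K_{5}) = 4. Hence tw(G) = 4 exactly.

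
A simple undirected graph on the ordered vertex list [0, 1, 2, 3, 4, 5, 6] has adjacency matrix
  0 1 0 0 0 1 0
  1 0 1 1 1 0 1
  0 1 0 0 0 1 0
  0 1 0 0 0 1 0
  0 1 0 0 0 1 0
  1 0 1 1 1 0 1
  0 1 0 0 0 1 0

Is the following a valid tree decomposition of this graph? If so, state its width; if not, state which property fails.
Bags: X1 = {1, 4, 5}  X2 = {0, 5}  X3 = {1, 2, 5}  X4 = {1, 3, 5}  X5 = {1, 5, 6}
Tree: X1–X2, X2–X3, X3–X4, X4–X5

No — edge (1,0) lies in no bag.

A tree decomposition must satisfy three properties: every vertex lies in some bag; for every edge, both endpoints lie together in some bag; and for every vertex, the bags containing it form a connected subtree. Here edge (1,0) lies in no bag, so the decomposition is invalid.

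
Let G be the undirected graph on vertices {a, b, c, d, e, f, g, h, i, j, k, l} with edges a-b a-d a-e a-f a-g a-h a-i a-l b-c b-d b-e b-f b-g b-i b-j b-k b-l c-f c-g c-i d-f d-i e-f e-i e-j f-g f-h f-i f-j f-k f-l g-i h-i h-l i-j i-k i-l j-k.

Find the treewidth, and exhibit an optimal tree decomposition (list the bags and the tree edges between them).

Treewidth 4.
One such decomposition:
Bags: B1 = {a, b, e, f, i}  B2 = {a, b, f, i, l}  B3 = {a, f, h, i, l}  B4 = {b, e, f, i, j}  B5 = {a, b, f, g, i}  B6 = {b, c, f, g, i}  B7 = {b, f, i, j, k}  B8 = {a, b, d, f, i}
Tree: B1–B2, B2–B3, B1–B4, B1–B5, B5–B6, B4–B7, B5–B8

Every bag has size at most 5, so the width is 5 − 1 = 4 and tw(G) ≤ 4. On the other hand G contains the 5-clique {a, f, h, i, l}. A clique must lie in a single bag of any decomposition, so no decomposition can have width below 4. The upper and lower bounds meet at 4, so that is the treewidth.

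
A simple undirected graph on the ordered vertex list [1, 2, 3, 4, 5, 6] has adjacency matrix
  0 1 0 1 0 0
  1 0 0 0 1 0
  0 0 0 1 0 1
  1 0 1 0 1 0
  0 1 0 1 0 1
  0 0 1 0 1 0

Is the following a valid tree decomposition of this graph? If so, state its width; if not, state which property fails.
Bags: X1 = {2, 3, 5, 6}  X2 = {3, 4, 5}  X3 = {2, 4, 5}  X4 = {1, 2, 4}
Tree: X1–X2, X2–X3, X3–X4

No — bags containing vertex 2 are not connected in the tree.

A tree decomposition must satisfy three properties: every vertex lies in some bag; for every edge, both endpoints lie together in some bag; and for every vertex, the bags containing it form a connected subtree. Here bags containing vertex 2 are not connected in the tree, so the decomposition is invalid.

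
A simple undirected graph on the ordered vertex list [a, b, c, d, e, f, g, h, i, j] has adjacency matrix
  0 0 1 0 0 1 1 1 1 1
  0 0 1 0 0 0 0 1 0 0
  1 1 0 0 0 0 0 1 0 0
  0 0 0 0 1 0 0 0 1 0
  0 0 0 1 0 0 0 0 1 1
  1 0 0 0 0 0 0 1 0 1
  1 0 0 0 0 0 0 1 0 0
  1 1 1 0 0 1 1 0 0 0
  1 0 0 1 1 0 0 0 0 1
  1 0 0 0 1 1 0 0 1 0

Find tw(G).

A width-2 tree decomposition is:
Bags: B1 = {a, f, h}  B2 = {a, f, j}  B3 = {a, i, j}  B4 = {a, g, h}  B5 = {e, i, j}  B6 = {a, c, h}  B7 = {d, e, i}  B8 = {b, c, h}
Tree: B1–B2, B2–B3, B1–B4, B3–B5, B4–B6, B5–B7, B6–B8
Each bag holds 3 vertices, so the decomposition has width 2, which upper-bounds the treewidth. On the other hand G contains the 3-clique {d, e, i}. A clique must lie in a single bag of any decomposition, so no decomposition can have width below 2. Combining the bounds, tw(G) = 2.

2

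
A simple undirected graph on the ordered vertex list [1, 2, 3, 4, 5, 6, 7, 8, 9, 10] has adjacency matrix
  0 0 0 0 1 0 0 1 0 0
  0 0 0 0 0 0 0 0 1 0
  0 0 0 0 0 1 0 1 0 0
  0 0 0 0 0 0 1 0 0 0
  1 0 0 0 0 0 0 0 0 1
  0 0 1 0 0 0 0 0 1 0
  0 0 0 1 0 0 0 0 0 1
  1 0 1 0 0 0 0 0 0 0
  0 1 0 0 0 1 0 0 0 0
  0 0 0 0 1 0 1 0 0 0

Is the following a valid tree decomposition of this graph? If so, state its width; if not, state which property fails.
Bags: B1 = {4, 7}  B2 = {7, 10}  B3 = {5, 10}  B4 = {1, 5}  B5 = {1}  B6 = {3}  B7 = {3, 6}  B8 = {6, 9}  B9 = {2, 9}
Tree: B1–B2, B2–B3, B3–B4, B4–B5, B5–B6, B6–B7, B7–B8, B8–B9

A tree decomposition must satisfy three properties: every vertex lies in some bag; for every edge, both endpoints lie together in some bag; and for every vertex, the bags containing it form a connected subtree. Here vertex 8 appears in no bag, so the decomposition is invalid.

No — vertex 8 appears in no bag.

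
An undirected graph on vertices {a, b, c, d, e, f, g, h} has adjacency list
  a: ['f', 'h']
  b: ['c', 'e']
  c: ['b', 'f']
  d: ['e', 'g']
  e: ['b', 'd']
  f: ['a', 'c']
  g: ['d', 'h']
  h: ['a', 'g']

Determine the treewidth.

A width-2 tree decomposition is:
Bags: B1 = {a, f, h}  B2 = {f, g, h}  B3 = {d, f, g}  B4 = {d, e, f}  B5 = {b, e, f}  B6 = {b, c, f}
Tree: B1–B2, B2–B3, B3–B4, B4–B5, B5–B6
Each bag holds 3 vertices, so the decomposition has width 2, which upper-bounds the treewidth. The edges f–a–h–g–d–e–b–c–f form a cycle, so G is not a tree and its treewidth is at least 2. The upper and lower bounds meet at 2, so that is the treewidth.

2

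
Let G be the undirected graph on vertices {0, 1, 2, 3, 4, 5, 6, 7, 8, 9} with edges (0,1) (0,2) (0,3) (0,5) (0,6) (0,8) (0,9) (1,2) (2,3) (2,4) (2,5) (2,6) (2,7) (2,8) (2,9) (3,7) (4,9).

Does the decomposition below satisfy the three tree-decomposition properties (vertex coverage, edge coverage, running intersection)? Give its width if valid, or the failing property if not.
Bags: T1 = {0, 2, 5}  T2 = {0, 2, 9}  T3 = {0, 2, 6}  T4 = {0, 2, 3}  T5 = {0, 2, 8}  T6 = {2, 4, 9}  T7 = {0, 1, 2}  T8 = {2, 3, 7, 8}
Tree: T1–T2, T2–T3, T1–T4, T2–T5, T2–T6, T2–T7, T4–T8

A tree decomposition must satisfy three properties: every vertex lies in some bag; for every edge, both endpoints lie together in some bag; and for every vertex, the bags containing it form a connected subtree. Here bags containing vertex 8 are not connected in the tree, so the decomposition is invalid.

No — bags containing vertex 8 are not connected in the tree.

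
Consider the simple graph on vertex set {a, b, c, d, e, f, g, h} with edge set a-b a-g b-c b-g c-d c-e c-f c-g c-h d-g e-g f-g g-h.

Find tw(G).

2

A width-2 tree decomposition is:
Bags: B1 = {c, g, h}  B2 = {c, f, g}  B3 = {b, c, g}  B4 = {c, e, g}  B5 = {a, b, g}  B6 = {c, d, g}
Tree: B1–B2, B1–B3, B1–B4, B3–B5, B1–B6
Each bag holds 3 vertices, so the decomposition has width 2, which upper-bounds the treewidth. On the other hand G contains the 3-clique {c, d, g}. A clique must lie in a single bag of any decomposition, so no decomposition can have width below 2. Combining the bounds, tw(G) = 2.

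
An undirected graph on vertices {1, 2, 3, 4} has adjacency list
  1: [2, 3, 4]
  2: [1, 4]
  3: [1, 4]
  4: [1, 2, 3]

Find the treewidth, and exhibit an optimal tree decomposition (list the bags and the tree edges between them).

The largest bag has 3 vertices, giving width 2; this decomposition certifies tw(G) ≤ 2. For the lower bound, the 3 vertices {1, 2, 4} are pairwise adjacent, and any tree decomposition puts a clique entirely inside one bag — forcing width ≥ 2. Hence tw(G) = 2 exactly.

Treewidth 2.
Bags: B1 = {1, 3, 4}  B2 = {1, 2, 4}
Tree: B1–B2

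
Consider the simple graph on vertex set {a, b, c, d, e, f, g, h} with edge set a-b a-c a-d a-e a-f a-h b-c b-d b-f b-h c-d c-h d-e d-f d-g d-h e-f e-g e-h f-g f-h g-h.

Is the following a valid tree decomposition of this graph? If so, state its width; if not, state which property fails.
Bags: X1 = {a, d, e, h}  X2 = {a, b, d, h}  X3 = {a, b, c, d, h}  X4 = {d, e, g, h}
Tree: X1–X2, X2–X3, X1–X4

A tree decomposition must satisfy three properties: every vertex lies in some bag; for every edge, both endpoints lie together in some bag; and for every vertex, the bags containing it form a connected subtree. Here vertex f appears in no bag, so the decomposition is invalid.

No — vertex f appears in no bag.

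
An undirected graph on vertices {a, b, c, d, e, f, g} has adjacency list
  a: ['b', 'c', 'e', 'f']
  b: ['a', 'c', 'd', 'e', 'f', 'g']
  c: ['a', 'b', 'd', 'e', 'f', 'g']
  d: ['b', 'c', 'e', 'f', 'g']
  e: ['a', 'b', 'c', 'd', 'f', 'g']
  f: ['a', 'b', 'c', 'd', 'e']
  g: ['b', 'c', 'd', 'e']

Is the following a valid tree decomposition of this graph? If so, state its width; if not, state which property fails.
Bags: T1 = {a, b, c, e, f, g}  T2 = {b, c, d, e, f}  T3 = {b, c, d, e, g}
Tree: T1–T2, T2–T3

A tree decomposition must satisfy three properties: every vertex lies in some bag; for every edge, both endpoints lie together in some bag; and for every vertex, the bags containing it form a connected subtree. Here bags containing vertex g are not connected in the tree, so the decomposition is invalid.

No — bags containing vertex g are not connected in the tree.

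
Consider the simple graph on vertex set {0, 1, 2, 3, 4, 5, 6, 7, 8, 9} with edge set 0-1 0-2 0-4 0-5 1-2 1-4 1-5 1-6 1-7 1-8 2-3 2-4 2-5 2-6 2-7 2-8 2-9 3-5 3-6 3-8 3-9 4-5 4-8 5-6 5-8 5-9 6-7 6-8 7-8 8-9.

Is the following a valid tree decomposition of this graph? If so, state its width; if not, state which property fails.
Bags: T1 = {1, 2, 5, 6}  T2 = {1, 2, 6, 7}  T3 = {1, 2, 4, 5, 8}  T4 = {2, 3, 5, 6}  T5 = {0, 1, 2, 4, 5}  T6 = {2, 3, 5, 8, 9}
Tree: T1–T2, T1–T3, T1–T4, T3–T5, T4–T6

No — edge (8,6) lies in no bag.

A tree decomposition must satisfy three properties: every vertex lies in some bag; for every edge, both endpoints lie together in some bag; and for every vertex, the bags containing it form a connected subtree. Here edge (8,6) lies in no bag, so the decomposition is invalid.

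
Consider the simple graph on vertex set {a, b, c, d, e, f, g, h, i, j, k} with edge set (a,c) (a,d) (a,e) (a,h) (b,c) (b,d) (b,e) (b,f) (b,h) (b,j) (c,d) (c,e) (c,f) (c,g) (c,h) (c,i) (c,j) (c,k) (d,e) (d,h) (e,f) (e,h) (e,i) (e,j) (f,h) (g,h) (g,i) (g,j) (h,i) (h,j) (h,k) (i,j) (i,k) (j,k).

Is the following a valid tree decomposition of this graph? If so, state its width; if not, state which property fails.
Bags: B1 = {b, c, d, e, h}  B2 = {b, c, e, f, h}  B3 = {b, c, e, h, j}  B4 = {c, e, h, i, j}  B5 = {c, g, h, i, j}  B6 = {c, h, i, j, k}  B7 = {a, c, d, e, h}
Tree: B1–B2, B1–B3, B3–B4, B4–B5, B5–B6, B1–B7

Yes; width 4.

Every vertex of G appears in some bag (union = {a, b, c, d, e, f, g, h, i, j, k}); every edge is covered by a bag; and for each vertex v the set of bags containing v is connected in the bag tree. The decomposition is therefore valid. The largest bag has 5 vertices, so the width is 4.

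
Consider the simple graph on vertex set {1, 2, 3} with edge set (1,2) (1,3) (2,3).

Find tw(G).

2

A width-2 tree decomposition is:
Bags: B1 = {1, 2, 3}
Tree: (single bag)
With just one bag of size 3, the width is 3 − 1 = 2, so tw(G) ≤ 2. On the other hand G contains the 3-clique {1, 2, 3}. A clique must lie in a single bag of any decomposition, so no decomposition can have width below 2. Therefore the treewidth is 2.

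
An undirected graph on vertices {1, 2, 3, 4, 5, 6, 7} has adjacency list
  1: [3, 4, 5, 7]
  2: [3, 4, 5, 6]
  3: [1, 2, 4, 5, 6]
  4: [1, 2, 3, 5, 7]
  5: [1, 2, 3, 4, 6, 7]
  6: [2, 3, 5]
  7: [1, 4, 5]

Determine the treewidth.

A width-3 tree decomposition is:
Bags: B1 = {1, 4, 5, 7}  B2 = {1, 3, 4, 5}  B3 = {2, 3, 4, 5}  B4 = {2, 3, 5, 6}
Tree: B1–B2, B2–B3, B3–B4
Each bag holds 4 vertices, so the decomposition has width 3, which upper-bounds the treewidth. On the other hand G contains the 4-clique {1, 3, 4, 5}. A clique must lie in a single bag of any decomposition, so no decomposition can have width below 3. Hence tw(G) = 3 exactly.

3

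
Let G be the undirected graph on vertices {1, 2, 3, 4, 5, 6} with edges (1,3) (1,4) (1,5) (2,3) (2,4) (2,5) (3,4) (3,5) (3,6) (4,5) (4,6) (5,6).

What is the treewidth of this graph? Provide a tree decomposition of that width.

Every bag has size at most 4, so the width is 4 − 1 = 3 and tw(G) ≤ 3. Conversely, {1, 3, 4, 5} is a clique of size 4, and the vertices of any clique must share a bag in every tree decomposition; so some bag has ≥ 4 vertices and tw(G) ≥ 3. The upper and lower bounds meet at 3, so that is the treewidth.

Treewidth 3.
One such decomposition:
Bags: B1 = {2, 3, 4, 5}  B2 = {3, 4, 5, 6}  B3 = {1, 3, 4, 5}
Tree: B1–B2, B2–B3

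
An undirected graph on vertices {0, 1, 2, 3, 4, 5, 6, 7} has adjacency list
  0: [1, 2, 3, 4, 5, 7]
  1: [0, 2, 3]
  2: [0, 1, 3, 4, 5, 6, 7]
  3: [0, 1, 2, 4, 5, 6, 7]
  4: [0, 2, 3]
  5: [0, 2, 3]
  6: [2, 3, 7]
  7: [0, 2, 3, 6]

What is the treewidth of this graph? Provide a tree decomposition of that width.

Every bag has size at most 4, so the width is 4 − 1 = 3 and tw(G) ≤ 3. Conversely, {0, 1, 2, 3} is a clique of size 4, and the vertices of any clique must share a bag in every tree decomposition; so some bag has ≥ 4 vertices and tw(G) ≥ 3. The upper and lower bounds meet at 3, so that is the treewidth.

Treewidth 3.
Bags: B1 = {0, 2, 3, 4}  B2 = {0, 1, 2, 3}  B3 = {0, 2, 3, 5}  B4 = {0, 2, 3, 7}  B5 = {2, 3, 6, 7}
Tree: B1–B2, B1–B3, B2–B4, B4–B5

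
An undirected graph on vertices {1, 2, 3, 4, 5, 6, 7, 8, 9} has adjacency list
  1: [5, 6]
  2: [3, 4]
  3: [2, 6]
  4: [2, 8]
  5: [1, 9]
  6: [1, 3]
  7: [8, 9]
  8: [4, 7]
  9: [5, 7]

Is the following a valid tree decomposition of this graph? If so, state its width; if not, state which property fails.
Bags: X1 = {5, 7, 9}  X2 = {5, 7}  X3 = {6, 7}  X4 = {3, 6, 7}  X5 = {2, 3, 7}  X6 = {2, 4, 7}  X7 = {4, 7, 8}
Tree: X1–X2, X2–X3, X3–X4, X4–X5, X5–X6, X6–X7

A tree decomposition must satisfy three properties: every vertex lies in some bag; for every edge, both endpoints lie together in some bag; and for every vertex, the bags containing it form a connected subtree. Here vertex 1 appears in no bag, so the decomposition is invalid.

No — vertex 1 appears in no bag.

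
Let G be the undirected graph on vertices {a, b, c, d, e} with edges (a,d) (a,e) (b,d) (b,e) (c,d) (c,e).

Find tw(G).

A width-2 tree decomposition is:
Bags: B1 = {c, d, e}  B2 = {a, d, e}  B3 = {b, d, e}
Tree: B1–B2, B2–B3
Each bag holds 3 vertices, so the decomposition has width 2, which upper-bounds the treewidth. The edges e–c–d–a–e form a cycle, so G is not a tree and its treewidth is at least 2. Therefore the treewidth is 2.

2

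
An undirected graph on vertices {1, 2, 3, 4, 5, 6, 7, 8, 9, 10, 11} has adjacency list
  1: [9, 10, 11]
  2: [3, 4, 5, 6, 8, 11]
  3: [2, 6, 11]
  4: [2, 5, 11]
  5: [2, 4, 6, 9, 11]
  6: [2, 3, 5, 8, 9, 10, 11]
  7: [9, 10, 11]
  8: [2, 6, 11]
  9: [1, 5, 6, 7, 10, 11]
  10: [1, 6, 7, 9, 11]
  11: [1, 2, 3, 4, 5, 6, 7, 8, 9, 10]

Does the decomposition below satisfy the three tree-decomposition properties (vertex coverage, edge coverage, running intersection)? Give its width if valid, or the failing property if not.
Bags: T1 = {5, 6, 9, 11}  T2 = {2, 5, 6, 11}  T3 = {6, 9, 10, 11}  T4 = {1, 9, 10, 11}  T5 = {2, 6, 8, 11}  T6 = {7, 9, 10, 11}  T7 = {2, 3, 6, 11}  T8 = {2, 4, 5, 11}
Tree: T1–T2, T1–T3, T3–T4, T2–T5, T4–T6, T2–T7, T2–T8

Checking the three conditions: (i) the bags cover all of {1, 2, 3, 4, 5, 6, 7, 8, 9, 10, 11}; (ii) for each edge, some bag contains both endpoints; (iii) the bags containing any fixed vertex form a subtree. All hold, so the decomposition is valid with width 4 − 1 = 3.

Yes; width 3.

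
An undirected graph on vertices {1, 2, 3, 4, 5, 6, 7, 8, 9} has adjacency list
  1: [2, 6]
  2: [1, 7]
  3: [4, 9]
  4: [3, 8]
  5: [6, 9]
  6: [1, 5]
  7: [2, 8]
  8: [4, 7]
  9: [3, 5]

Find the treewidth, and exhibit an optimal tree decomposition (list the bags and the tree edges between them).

Treewidth 2.
Bags: B1 = {1, 5, 6}  B2 = {1, 5, 9}  B3 = {1, 3, 9}  B4 = {1, 3, 4}  B5 = {1, 4, 8}  B6 = {1, 7, 8}  B7 = {1, 2, 7}
Tree: B1–B2, B2–B3, B3–B4, B4–B5, B5–B6, B6–B7

The largest bag has 3 vertices, giving width 2; this decomposition certifies tw(G) ≤ 2. For the lower bound, G contains the cycle 1–6–5–9–3–4–8–7–2–1, so G is not a forest; only forests have treewidth ≤ 1, hence tw(G) ≥ 2. Therefore the treewidth is 2.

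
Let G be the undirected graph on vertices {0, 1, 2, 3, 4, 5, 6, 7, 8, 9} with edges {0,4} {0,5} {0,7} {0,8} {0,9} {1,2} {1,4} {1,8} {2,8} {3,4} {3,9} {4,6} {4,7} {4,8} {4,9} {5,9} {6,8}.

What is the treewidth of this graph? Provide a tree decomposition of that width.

Treewidth 2.
One optimal decomposition is:
Bags: B1 = {0, 4, 8}  B2 = {0, 4, 9}  B3 = {1, 4, 8}  B4 = {1, 2, 8}  B5 = {0, 4, 7}  B6 = {3, 4, 9}  B7 = {4, 6, 8}  B8 = {0, 5, 9}
Tree: B1–B2, B1–B3, B3–B4, B1–B5, B2–B6, B3–B7, B2–B8

Every bag has size at most 3, so the width is 3 − 1 = 2 and tw(G) ≤ 2. On the other hand G contains the 3-clique {1, 2, 8}. A clique must lie in a single bag of any decomposition, so no decomposition can have width below 2. The upper and lower bounds meet at 2, so that is the treewidth.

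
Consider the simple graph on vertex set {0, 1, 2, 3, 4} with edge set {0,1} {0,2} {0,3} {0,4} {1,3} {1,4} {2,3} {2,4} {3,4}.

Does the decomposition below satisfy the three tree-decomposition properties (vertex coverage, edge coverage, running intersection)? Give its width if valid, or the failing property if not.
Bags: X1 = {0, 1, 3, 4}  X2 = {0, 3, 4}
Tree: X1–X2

No — vertex 2 appears in no bag.

A tree decomposition must satisfy three properties: every vertex lies in some bag; for every edge, both endpoints lie together in some bag; and for every vertex, the bags containing it form a connected subtree. Here vertex 2 appears in no bag, so the decomposition is invalid.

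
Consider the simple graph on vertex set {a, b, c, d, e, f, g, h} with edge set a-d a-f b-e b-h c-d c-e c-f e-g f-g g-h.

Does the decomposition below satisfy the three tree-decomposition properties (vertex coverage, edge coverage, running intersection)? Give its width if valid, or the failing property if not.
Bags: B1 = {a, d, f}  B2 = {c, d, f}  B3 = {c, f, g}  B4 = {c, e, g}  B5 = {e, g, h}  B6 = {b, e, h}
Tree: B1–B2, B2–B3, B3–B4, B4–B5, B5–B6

Every vertex of G appears in some bag (union = {a, b, c, d, e, f, g, h}); every edge is covered by a bag; and for each vertex v the set of bags containing v is connected in the bag tree. The decomposition is therefore valid. The largest bag has 3 vertices, so the width is 2.

Yes; width 2.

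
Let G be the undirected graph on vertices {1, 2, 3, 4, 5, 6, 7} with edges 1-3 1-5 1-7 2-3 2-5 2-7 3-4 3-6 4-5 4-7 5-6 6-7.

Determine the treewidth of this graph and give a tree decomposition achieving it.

The largest bag has 4 vertices, giving width 3; this decomposition certifies tw(G) ≤ 3. For the lower bound: the 4 vertex sets {1,5}, {3,6}, {7}, {4} are disjoint, each induces a connected subgraph, and every pair is joined by at least one edge of G. Contracting each set to a single vertex therefore yields K_{4} as a minor, and since treewidth is minor-monotone, tw(G) ≥ tw(K_{4}) = 3. Hence tw(G) = 3 exactly.

Treewidth 3.
One such decomposition:
Bags: B1 = {1, 3, 5, 7}  B2 = {3, 5, 6, 7}  B3 = {3, 4, 5, 7}  B4 = {2, 3, 5, 7}
Tree: B1–B2, B2–B3, B3–B4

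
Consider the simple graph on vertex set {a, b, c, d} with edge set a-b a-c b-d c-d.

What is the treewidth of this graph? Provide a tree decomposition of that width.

Treewidth 2.
One such decomposition:
Bags: B1 = {b, c, d}  B2 = {a, b, c}
Tree: B1–B2

The largest bag has 3 vertices, giving width 2; this decomposition certifies tw(G) ≤ 2. The edges b–d–c–a–b form a cycle, so G is not a tree and its treewidth is at least 2. Hence tw(G) = 2 exactly.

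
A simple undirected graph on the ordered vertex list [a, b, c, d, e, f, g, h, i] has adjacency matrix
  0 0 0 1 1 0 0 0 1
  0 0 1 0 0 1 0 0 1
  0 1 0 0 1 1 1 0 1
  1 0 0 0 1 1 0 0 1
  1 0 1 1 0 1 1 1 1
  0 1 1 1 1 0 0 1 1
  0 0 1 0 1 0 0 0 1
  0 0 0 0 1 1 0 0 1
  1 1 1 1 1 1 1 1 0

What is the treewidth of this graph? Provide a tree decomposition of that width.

Treewidth 3.
Bags: B1 = {b, c, f, i}  B2 = {c, e, f, i}  B3 = {c, e, g, i}  B4 = {e, f, h, i}  B5 = {d, e, f, i}  B6 = {a, d, e, i}
Tree: B1–B2, B2–B3, B2–B4, B4–B5, B5–B6

Each bag holds 4 vertices, so the decomposition has width 3, which upper-bounds the treewidth. On the other hand G contains the 4-clique {c, e, g, i}. A clique must lie in a single bag of any decomposition, so no decomposition can have width below 3. Hence tw(G) = 3 exactly.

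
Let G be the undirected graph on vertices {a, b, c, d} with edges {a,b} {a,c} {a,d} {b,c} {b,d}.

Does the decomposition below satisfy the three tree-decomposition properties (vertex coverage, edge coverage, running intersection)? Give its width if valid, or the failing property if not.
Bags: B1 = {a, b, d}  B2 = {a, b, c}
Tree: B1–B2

Vertex coverage: the bags together contain {a, b, c, d}, the full vertex set. Edge coverage: each edge of G has both endpoints in at least one bag. Running intersection: for every vertex, the bags containing it form a connected subtree. All three properties hold, so this is a valid tree decomposition of width max|bag| − 1 = 2, and hence tw(G) ≤ 2.

Yes; width 2.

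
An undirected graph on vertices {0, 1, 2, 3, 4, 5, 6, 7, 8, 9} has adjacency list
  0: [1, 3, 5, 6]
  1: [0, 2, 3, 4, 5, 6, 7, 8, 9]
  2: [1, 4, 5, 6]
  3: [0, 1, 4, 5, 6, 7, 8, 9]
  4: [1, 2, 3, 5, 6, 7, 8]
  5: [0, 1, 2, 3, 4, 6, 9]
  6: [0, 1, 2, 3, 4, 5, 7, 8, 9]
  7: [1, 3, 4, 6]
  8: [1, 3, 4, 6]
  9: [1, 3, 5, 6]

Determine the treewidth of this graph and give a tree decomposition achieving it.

Treewidth 4.
One optimal decomposition is:
Bags: B1 = {0, 1, 3, 5, 6}  B2 = {1, 3, 5, 6, 9}  B3 = {1, 3, 4, 5, 6}  B4 = {1, 3, 4, 6, 7}  B5 = {1, 3, 4, 6, 8}  B6 = {1, 2, 4, 5, 6}
Tree: B1–B2, B2–B3, B3–B4, B3–B5, B3–B6

Every bag has size at most 5, so the width is 5 − 1 = 4 and tw(G) ≤ 4. For the lower bound, the 5 vertices {1, 2, 4, 5, 6} are pairwise adjacent, and any tree decomposition puts a clique entirely inside one bag — forcing width ≥ 4. The upper and lower bounds meet at 4, so that is the treewidth.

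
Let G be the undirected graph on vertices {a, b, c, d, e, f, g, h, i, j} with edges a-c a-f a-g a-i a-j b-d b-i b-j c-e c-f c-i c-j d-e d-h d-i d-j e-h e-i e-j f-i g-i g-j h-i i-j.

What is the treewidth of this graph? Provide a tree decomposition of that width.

Treewidth 3.
One optimal decomposition is:
Bags: B1 = {c, e, i, j}  B2 = {a, c, i, j}  B3 = {d, e, i, j}  B4 = {d, e, h, i}  B5 = {a, g, i, j}  B6 = {b, d, i, j}  B7 = {a, c, f, i}
Tree: B1–B2, B1–B3, B3–B4, B2–B5, B3–B6, B2–B7

Every bag has size at most 4, so the width is 4 − 1 = 3 and tw(G) ≤ 3. For the lower bound, the 4 vertices {d, e, i, j} are pairwise adjacent, and any tree decomposition puts a clique entirely inside one bag — forcing width ≥ 3. Therefore the treewidth is 3.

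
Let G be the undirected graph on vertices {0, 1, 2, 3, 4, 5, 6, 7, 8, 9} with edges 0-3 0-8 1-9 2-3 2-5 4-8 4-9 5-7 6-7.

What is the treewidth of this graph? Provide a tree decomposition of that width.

Each bag holds 2 vertices, so the decomposition has width 1, which upper-bounds the treewidth. Any graph with an edge has treewidth ≥ 1, and G has the edge 1–9. The upper and lower bounds meet at 1, so that is the treewidth.

Treewidth 1.
One optimal decomposition is:
Bags: B1 = {1, 9}  B2 = {4, 9}  B3 = {4, 8}  B4 = {0, 8}  B5 = {0, 3}  B6 = {2, 3}  B7 = {2, 5}  B8 = {5, 7}  B9 = {6, 7}
Tree: B1–B2, B2–B3, B3–B4, B4–B5, B5–B6, B6–B7, B7–B8, B8–B9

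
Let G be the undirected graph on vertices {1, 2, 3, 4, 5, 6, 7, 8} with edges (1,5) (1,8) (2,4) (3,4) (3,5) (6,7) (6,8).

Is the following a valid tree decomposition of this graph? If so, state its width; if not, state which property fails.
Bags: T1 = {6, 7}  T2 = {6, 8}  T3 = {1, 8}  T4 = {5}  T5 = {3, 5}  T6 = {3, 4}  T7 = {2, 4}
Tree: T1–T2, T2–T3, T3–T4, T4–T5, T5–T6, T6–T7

No — edge (1,5) lies in no bag.

A tree decomposition must satisfy three properties: every vertex lies in some bag; for every edge, both endpoints lie together in some bag; and for every vertex, the bags containing it form a connected subtree. Here edge (1,5) lies in no bag, so the decomposition is invalid.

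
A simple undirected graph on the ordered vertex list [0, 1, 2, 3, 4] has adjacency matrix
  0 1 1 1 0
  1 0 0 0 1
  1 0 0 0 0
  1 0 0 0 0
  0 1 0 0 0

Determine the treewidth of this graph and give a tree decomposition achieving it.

Each bag holds 2 vertices, so the decomposition has width 1, which upper-bounds the treewidth. Any graph with an edge has treewidth ≥ 1, and G has the edge 0–3. The upper and lower bounds meet at 1, so that is the treewidth.

Treewidth 1.
One such decomposition:
Bags: B1 = {0, 3}  B2 = {0, 1}  B3 = {0, 2}  B4 = {1, 4}
Tree: B1–B2, B1–B3, B2–B4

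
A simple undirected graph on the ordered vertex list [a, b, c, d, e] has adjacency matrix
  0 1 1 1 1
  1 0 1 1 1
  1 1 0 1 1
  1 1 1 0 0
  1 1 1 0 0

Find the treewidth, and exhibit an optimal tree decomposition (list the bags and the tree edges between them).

Treewidth 3.
One such decomposition:
Bags: B1 = {a, b, c, e}  B2 = {a, b, c, d}
Tree: B1–B2

Every bag has size at most 4, so the width is 4 − 1 = 3 and tw(G) ≤ 3. For the lower bound, the 4 vertices {a, b, c, d} are pairwise adjacent, and any tree decomposition puts a clique entirely inside one bag — forcing width ≥ 3. The upper and lower bounds meet at 3, so that is the treewidth.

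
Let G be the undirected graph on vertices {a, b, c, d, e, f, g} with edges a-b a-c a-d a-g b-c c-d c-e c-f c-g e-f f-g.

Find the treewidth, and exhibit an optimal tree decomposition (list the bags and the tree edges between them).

Every bag has size at most 3, so the width is 3 − 1 = 2 and tw(G) ≤ 2. For the lower bound, the 3 vertices {a, c, g} are pairwise adjacent, and any tree decomposition puts a clique entirely inside one bag — forcing width ≥ 2. Therefore the treewidth is 2.

Treewidth 2.
One optimal decomposition is:
Bags: B1 = {a, c, g}  B2 = {a, b, c}  B3 = {c, f, g}  B4 = {c, e, f}  B5 = {a, c, d}
Tree: B1–B2, B1–B3, B3–B4, B1–B5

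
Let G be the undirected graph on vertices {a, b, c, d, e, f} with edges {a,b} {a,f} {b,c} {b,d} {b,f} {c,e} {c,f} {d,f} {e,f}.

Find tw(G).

2

A width-2 tree decomposition is:
Bags: B1 = {b, c, f}  B2 = {c, e, f}  B3 = {a, b, f}  B4 = {b, d, f}
Tree: B1–B2, B1–B3, B3–B4
Each bag holds 3 vertices, so the decomposition has width 2, which upper-bounds the treewidth. Conversely, {c, e, f} is a clique of size 3, and the vertices of any clique must share a bag in every tree decomposition; so some bag has ≥ 3 vertices and tw(G) ≥ 2. The upper and lower bounds meet at 2, so that is the treewidth.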